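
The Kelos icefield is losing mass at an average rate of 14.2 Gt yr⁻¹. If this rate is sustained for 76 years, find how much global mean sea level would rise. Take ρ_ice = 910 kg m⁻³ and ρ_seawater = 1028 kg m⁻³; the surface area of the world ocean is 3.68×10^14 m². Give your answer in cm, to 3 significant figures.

≈ 0.285 cm

Total mass lost = 14.2 Gt/yr × 76 yr = 1079 Gt = 1.079×10^15 kg.
ρ_w = 1028 kg m⁻³, so water volume = 1.079×10^15 / 1028 = 1.050×10^12 m³.
Δh = 1.050×10^12 / 3.68×10^14 = 2.85×10^-3 m = 0.285 cm.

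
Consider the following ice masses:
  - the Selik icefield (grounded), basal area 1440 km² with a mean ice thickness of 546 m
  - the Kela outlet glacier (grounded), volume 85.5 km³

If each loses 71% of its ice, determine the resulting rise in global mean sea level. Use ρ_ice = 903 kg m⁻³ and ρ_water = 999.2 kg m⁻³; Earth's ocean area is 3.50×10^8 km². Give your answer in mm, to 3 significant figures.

≈ 1.60 mm

Selik: ice volume = 1440 km² × 546 m = 786.2 km³; 0.71 × 786.2 × (903/999.2) = 504.5 km³ of water.
Kela: 0.71 × 85.5 km³ × (903/999.2) = 54.86 km³ of water.
Total added water ≈ 5.593×10^11 m³ over 3.50×10^14 m² → Δh = 1.60×10^-3 m = 1.60 mm.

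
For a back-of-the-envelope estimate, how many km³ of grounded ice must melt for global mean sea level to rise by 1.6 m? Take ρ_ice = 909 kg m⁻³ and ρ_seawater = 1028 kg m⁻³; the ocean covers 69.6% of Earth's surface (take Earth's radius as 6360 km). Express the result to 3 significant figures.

≈ 6.40×10^5 km³

Required water volume = Δh × A = 1.6 m × 3.54×10^14 m² = 5.660×10^14 m³ = 5.660×10^5 km³.
Ice volume = water volume × ρ_w/ρ_ice = 5.660×10^5 × 1028/909 = 6.40×10^5 km³.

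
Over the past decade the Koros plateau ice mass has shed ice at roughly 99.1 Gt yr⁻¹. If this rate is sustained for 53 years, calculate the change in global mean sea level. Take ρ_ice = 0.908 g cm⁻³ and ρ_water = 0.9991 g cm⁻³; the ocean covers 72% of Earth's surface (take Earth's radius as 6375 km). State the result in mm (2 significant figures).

Total mass lost = 99.1 Gt/yr × 53 yr = 5252 Gt = 5.252×10^15 kg.
ρ_w = 0.9991 g cm⁻³ = 999.1 kg m⁻³, so water volume = 5.252×10^15 / 999.1 = 5.257×10^12 m³.
Δh = 5.257×10^12 / 3.68×10^14 = 0.0143 m = 14 mm.

≈ 14 mm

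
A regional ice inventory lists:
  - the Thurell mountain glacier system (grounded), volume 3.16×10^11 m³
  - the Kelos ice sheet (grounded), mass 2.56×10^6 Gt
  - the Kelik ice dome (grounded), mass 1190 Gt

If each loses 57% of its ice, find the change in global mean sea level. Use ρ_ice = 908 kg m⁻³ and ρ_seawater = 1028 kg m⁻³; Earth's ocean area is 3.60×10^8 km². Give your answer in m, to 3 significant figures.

Thurell: 0.57 × 3.16×10^11 m³ × (908/1028) = 1.591×10^11 m³ of water.
Kelos: 0.57 × 2.56×10^6 Gt = 1.459×10^18 kg; dividing by ρ_w = 1028 kg m⁻³ gives 1.419×10^15 m³ of water.
Kelik: 0.57 × 1190 Gt = 6.783×10^14 kg; dividing by ρ_w = 1028 kg m⁻³ gives 6.598×10^11 m³ of water.
Total added water ≈ 1.420×10^15 m³ over 3.60×10^14 m² → Δh = 3.95 m.

≈ 3.95 m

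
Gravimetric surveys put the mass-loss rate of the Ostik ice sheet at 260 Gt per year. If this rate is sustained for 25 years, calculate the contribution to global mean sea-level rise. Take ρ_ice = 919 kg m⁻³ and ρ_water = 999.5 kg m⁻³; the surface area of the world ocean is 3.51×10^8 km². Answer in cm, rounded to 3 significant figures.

≈ 1.85 cm

Total mass lost = 260 Gt/yr × 25 yr = 6500 Gt = 6.500×10^15 kg.
ρ_w = 999.5 kg m⁻³, so water volume = 6.500×10^15 / 999.5 = 6.503×10^12 m³.
Δh = 6.503×10^12 / 3.51×10^14 = 0.0185 m = 1.85 cm.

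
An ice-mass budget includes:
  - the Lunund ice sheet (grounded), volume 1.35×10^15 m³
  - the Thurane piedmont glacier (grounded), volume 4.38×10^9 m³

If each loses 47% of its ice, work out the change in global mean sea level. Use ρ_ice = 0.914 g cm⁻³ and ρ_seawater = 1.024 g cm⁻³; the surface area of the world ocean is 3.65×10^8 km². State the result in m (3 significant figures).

Lunund: 0.47 × 1.35×10^15 m³ × (914/1024) = 5.663×10^14 m³ of water.
Thurane: 0.47 × 4.38×10^9 m³ × (914/1024) = 1.837×10^9 m³ of water.
Total added water ≈ 5.663×10^14 m³ over 3.65×10^14 m² → Δh = 1.55 m.

≈ 1.55 m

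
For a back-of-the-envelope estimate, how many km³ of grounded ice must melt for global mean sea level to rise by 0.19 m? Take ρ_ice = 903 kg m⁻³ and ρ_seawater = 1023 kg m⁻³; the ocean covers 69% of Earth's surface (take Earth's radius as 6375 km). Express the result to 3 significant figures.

Required water volume = Δh × A = 0.19 m × 3.52×10^14 m² = 6.695×10^13 m³ = 6.695×10^4 km³.
Ice volume = water volume × ρ_w/ρ_ice = 6.695×10^4 × 1023/903 = 7.59×10^4 km³.

≈ 7.59×10^4 km³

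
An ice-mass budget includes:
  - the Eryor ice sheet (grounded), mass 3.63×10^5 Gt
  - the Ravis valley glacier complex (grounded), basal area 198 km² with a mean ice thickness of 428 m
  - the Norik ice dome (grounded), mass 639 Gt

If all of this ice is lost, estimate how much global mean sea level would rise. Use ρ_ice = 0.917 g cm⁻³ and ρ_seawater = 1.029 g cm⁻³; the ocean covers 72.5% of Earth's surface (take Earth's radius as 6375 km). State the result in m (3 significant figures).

≈ 0.955 m

Eryor: 3.63×10^5 Gt = 3.630×10^17 kg; dividing by ρ_w = 1.029 g cm⁻³ = 1029 kg m⁻³ gives 3.528×10^14 m³ of water.
Ravis: ice volume = 198 km² × 428 m = 84.74 km³; 84.74 × (917/1029) = 75.52 km³ of water.
Norik: 639 Gt = 6.390×10^14 kg; dividing by ρ_w = 1029 kg m⁻³ gives 6.210×10^11 m³ of water.
Total added water ≈ 3.535×10^14 m³ over 3.70×10^14 m² → Δh = 0.955 m.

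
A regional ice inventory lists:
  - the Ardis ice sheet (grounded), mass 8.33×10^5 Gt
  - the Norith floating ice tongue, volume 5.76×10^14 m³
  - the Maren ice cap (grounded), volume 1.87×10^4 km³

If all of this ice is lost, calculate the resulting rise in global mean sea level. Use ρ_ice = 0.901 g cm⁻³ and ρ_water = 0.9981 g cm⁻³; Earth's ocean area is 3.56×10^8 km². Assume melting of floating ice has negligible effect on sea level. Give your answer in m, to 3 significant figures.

≈ 2.39 m

Ardis: 8.33×10^5 Gt = 8.330×10^17 kg; dividing by ρ_w = 0.9981 g cm⁻³ = 998.1 kg m⁻³ gives 8.346×10^14 m³ of water.
The Norith floating ice tongue is floating and already displaces its own weight of water, so its melt adds essentially nothing to sea level.
Maren: 1.87×10^4 km³ × (901/998.1) = 1.688×10^4 km³ of water.
Total added water ≈ 8.515×10^14 m³ over 3.56×10^14 m² → Δh = 2.39 m.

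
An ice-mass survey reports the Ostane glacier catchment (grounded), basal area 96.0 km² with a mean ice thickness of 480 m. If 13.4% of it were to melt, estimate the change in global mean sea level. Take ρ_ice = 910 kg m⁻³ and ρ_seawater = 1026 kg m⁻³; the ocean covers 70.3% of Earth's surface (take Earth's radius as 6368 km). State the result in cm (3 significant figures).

Ostane: ice volume = 96.0 km² × 480 m = 46.08 km³; 0.134 × 46.08 × (910/1026) = 5.477 km³ of water.
Spread over 3.58×10^14 m² of ocean, Δh = 5.477×10^9 / 3.58×10^14 = 1.53×10^-5 m = 1.53×10^-3 cm.

≈ 1.53×10^-3 cm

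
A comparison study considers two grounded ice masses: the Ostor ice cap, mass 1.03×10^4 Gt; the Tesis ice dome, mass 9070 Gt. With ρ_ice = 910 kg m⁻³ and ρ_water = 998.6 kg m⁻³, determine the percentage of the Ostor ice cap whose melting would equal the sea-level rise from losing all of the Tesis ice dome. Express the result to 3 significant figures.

≈ 88.1 %

Equal sea-level rise means equal mass of meltwater, i.e. equal mass of ice lost.
Ice mass of Tesis: 9.070×10^15 kg; ice mass of Ostor: 1.030×10^16 kg.
Fraction required = 9.070×10^15 / 1.030×10^16 = 0.881 → 88.1 %.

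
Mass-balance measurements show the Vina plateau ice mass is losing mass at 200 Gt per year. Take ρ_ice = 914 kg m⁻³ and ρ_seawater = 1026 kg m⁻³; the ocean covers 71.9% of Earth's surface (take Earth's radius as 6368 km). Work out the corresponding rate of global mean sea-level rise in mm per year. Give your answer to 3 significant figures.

ρ_w = 1026 kg m⁻³. Annual water volume added = 200 Gt / ρ_w = 2.000×10^14 kg / 1026 kg m⁻³ = 1.949×10^11 m³.
Δh per year = 1.949×10^11 / 3.66×10^14 = 5.32×10^-4 m = 0.532 mm.

≈ 0.532 mm/yr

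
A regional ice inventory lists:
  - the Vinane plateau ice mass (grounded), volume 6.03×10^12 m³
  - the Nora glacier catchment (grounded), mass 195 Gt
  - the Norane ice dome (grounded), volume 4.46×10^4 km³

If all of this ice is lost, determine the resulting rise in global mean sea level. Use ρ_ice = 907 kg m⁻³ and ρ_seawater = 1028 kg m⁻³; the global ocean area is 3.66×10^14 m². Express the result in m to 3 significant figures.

Vinane: 6.03×10^12 m³ × (907/1028) = 5.320×10^12 m³ of water.
Nora: 195 Gt = 1.950×10^14 kg; dividing by ρ_w = 1028 kg m⁻³ gives 1.897×10^11 m³ of water.
Norane: 4.46×10^4 km³ × (907/1028) = 3.935×10^4 km³ of water.
Total added water ≈ 4.486×10^13 m³ over 3.66×10^14 m² → Δh = 0.123 m.

≈ 0.123 m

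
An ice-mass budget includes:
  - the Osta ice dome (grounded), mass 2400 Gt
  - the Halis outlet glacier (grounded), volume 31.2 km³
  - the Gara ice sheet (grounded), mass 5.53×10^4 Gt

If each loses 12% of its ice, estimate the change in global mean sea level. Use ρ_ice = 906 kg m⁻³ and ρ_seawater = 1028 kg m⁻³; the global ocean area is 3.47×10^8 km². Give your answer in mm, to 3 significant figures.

≈ 19.4 mm

Osta: 0.12 × 2400 Gt = 2.880×10^14 kg; dividing by ρ_w = 1028 kg m⁻³ gives 2.802×10^11 m³ of water.
Halis: 0.12 × 31.2 km³ × (906/1028) = 3.300 km³ of water.
Gara: 0.12 × 5.53×10^4 Gt = 6.636×10^15 kg; dividing by ρ_w = 1028 kg m⁻³ gives 6.455×10^12 m³ of water.
Total added water ≈ 6.739×10^12 m³ over 3.47×10^14 m² → Δh = 0.0194 m = 19.4 mm.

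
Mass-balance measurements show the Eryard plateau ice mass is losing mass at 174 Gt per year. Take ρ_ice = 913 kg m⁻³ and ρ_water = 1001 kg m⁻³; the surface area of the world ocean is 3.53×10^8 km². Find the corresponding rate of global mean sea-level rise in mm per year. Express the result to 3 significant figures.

≈ 0.492 mm/yr

ρ_w = 1001 kg m⁻³. Annual water volume added = 174 Gt / ρ_w = 1.740×10^14 kg / 1001 kg m⁻³ = 1.738×10^11 m³.
Δh per year = 1.738×10^11 / 3.53×10^14 = 4.92×10^-4 m = 0.492 mm.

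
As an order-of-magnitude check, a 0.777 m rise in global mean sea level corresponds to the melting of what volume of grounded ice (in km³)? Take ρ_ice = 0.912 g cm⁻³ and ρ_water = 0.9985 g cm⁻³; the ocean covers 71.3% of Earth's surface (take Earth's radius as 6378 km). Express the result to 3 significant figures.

Required water volume = Δh × A = 0.777 m × 3.64×10^14 m² = 2.832×10^14 m³ = 2.832×10^5 km³.
Ice volume = water volume × ρ_w/ρ_ice = 2.832×10^5 × 998.5/912 = 3.10×10^5 km³.

≈ 3.10×10^5 km³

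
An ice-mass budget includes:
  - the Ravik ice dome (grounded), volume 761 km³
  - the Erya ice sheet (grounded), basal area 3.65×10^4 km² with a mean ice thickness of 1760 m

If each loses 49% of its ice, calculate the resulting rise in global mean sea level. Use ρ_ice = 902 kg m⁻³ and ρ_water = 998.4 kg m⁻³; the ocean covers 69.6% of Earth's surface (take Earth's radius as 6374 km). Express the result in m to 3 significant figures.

Ravik: 0.49 × 761 km³ × (902/998.4) = 336.9 km³ of water.
Erya: ice volume = 3.65×10^4 km² × 1760 m = 6.424×10^4 km³; 0.49 × 6.424×10^4 × (902/998.4) = 2.844×10^4 km³ of water.
Total added water ≈ 2.878×10^13 m³ over 3.55×10^14 m² → Δh = 0.0810 m.

≈ 0.0810 m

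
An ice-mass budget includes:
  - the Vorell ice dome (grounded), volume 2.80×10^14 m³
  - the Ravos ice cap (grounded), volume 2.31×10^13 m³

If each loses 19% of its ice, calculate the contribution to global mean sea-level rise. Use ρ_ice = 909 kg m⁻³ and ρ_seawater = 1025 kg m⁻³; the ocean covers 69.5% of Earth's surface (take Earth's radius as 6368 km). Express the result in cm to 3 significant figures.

Vorell: 0.19 × 2.80×10^14 m³ × (909/1025) = 4.718×10^13 m³ of water.
Ravos: 0.19 × 2.31×10^13 m³ × (909/1025) = 3.892×10^12 m³ of water.
Total added water ≈ 5.107×10^13 m³ over 3.54×10^14 m² → Δh = 0.144 m = 14.4 cm.

≈ 14.4 cm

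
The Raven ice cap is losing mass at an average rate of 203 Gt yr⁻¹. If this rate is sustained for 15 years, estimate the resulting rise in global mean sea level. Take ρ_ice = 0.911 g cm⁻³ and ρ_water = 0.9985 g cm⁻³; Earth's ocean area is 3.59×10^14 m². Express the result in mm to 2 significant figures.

Total mass lost = 203 Gt/yr × 15 yr = 3045 Gt = 3.045×10^15 kg.
ρ_w = 0.9985 g cm⁻³ = 998.5 kg m⁻³, so water volume = 3.045×10^15 / 998.5 = 3.050×10^12 m³.
Δh = 3.050×10^12 / 3.59×10^14 = 8.49×10^-3 m = 8.5 mm.

≈ 8.5 mm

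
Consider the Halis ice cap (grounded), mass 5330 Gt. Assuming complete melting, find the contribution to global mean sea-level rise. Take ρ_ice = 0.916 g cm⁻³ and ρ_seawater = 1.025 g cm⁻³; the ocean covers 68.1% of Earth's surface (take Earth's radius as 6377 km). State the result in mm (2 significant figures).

Halis: 5330 Gt = 5.330×10^15 kg; dividing by ρ_w = 1.025 g cm⁻³ = 1025 kg m⁻³ gives 5.200×10^12 m³ of water.
Spread over 3.48×10^14 m² of ocean, Δh = 5.200×10^12 / 3.48×10^14 = 0.0149 m = 15 mm.

≈ 15 mm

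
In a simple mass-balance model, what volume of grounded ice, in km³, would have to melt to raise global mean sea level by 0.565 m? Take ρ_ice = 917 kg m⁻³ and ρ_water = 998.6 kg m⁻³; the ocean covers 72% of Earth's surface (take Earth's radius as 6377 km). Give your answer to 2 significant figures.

≈ 2.3×10^5 km³

Required water volume = Δh × A = 0.565 m × 3.68×10^14 m² = 2.079×10^14 m³ = 2.079×10^5 km³.
Ice volume = water volume × ρ_w/ρ_ice = 2.079×10^5 × 998.6/917 = 2.3×10^5 km³.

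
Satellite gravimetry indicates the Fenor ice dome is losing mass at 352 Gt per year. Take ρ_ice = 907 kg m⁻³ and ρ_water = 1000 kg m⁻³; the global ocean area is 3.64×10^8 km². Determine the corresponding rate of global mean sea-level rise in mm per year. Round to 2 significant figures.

ρ_w = 1000 kg m⁻³. Annual water volume added = 352 Gt / ρ_w = 3.520×10^14 kg / 1000 kg m⁻³ = 3.520×10^11 m³.
Δh per year = 3.520×10^11 / 3.64×10^14 = 9.67×10^-4 m = 0.97 mm.

≈ 0.97 mm/yr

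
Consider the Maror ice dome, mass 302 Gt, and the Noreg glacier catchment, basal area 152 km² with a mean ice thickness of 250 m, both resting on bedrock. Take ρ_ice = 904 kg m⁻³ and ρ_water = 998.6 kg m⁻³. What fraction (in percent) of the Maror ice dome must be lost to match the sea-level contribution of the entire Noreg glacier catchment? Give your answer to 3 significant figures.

Equal sea-level rise means equal mass of meltwater, i.e. equal mass of ice lost.
Ice mass of Noreg: 3.435×10^13 kg; ice mass of Maror: 3.020×10^14 kg.
Fraction required = 3.435×10^13 / 3.020×10^14 = 0.114 → 11.4 %.

≈ 11.4 %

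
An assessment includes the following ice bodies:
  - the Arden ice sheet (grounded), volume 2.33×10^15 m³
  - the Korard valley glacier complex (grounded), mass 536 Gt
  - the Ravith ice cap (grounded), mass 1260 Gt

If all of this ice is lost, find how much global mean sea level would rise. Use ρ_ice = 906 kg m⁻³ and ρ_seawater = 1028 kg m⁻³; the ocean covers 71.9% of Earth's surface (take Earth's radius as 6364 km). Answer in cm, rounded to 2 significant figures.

Arden: 2.33×10^15 m³ × (906/1028) = 2.053×10^15 m³ of water.
Korard: 536 Gt = 5.360×10^14 kg; dividing by ρ_w = 1028 kg m⁻³ gives 5.214×10^11 m³ of water.
Ravith: 1260 Gt = 1.260×10^15 kg; dividing by ρ_w = 1028 kg m⁻³ gives 1.226×10^12 m³ of water.
Total added water ≈ 2.055×10^15 m³ over 3.66×10^14 m² → Δh = 5.62 m = 560 cm.

≈ 560 cm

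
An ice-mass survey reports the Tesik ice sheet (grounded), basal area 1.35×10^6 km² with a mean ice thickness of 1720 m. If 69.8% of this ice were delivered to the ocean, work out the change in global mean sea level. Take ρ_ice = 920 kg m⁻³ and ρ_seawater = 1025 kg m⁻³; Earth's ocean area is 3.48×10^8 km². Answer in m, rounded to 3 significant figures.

Tesik: ice volume = 1.35×10^6 km² × 1720 m = 2.322×10^6 km³; 0.698 × 2.322×10^6 × (920/1025) = 1.455×10^6 km³ of water.
Spread over 3.48×10^14 m² of ocean, Δh = 1.455×10^15 / 3.48×10^14 = 4.18 m.

≈ 4.18 m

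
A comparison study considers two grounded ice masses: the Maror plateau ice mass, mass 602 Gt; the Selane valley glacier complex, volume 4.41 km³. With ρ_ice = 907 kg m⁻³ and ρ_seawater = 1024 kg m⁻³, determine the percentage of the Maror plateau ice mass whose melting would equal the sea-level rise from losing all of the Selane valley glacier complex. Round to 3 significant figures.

≈ 0.664 %

Equal sea-level rise means equal mass of meltwater, i.e. equal mass of ice lost.
Ice mass of Selane: 4.000×10^12 kg; ice mass of Maror: 6.020×10^14 kg.
Fraction required = 4.000×10^12 / 6.020×10^14 = 6.64×10^-3 → 0.664 %.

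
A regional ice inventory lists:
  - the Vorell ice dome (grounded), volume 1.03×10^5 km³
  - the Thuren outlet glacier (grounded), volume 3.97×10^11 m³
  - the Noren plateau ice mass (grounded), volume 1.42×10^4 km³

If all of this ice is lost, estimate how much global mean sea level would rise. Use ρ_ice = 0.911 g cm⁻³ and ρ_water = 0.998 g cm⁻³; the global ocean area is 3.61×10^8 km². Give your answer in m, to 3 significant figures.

Vorell: 1.03×10^5 km³ × (911/998) = 9.402×10^4 km³ of water.
Thuren: 3.97×10^11 m³ × (911/998) = 3.624×10^11 m³ of water.
Noren: 1.42×10^4 km³ × (911/998) = 1.296×10^4 km³ of water.
Total added water ≈ 1.073×10^14 m³ over 3.61×10^14 m² → Δh = 0.297 m.

≈ 0.297 m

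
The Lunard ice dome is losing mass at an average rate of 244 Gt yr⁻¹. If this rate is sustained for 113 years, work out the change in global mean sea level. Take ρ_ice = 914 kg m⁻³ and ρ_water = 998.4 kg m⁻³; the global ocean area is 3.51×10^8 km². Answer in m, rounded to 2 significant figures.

Total mass lost = 244 Gt/yr × 113 yr = 2.757×10^4 Gt = 2.757×10^16 kg.
ρ_w = 998.4 kg m⁻³, so water volume = 2.757×10^16 / 998.4 = 2.762×10^13 m³.
Δh = 2.762×10^13 / 3.51×10^14 = 0.0787 m.

≈ 0.079 m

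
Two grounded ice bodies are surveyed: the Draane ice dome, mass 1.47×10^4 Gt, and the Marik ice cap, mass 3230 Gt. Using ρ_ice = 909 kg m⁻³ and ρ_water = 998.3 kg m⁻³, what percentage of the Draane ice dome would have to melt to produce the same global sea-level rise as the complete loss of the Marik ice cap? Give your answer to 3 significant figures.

≈ 22.0 %

Equal sea-level rise means equal mass of meltwater, i.e. equal mass of ice lost.
Ice mass of Marik: 3.230×10^15 kg; ice mass of Draane: 1.470×10^16 kg.
Fraction required = 3.230×10^15 / 1.470×10^16 = 0.220 → 22.0 %.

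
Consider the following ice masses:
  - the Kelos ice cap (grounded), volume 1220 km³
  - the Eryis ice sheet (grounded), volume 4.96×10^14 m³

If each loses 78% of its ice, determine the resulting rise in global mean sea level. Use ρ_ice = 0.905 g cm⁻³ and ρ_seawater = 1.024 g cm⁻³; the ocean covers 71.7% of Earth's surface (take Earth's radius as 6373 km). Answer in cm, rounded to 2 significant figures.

≈ 94 cm

Kelos: 0.78 × 1220 km³ × (905/1024) = 841.0 km³ of water.
Eryis: 0.78 × 4.96×10^14 m³ × (905/1024) = 3.419×10^14 m³ of water.
Total added water ≈ 3.428×10^14 m³ over 3.66×10^14 m² → Δh = 0.937 m = 94 cm.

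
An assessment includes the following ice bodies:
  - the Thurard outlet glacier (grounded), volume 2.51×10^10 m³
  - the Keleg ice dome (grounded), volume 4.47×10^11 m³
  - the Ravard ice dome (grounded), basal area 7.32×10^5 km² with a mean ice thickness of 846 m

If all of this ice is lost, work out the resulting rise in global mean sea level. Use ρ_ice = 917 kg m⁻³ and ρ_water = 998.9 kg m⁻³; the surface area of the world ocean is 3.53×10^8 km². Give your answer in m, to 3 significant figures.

≈ 1.61 m

Thurard: 2.51×10^10 m³ × (917/998.9) = 2.304×10^10 m³ of water.
Keleg: 4.47×10^11 m³ × (917/998.9) = 4.104×10^11 m³ of water.
Ravard: ice volume = 7.32×10^5 km² × 846 m = 6.193×10^5 km³; 6.193×10^5 × (917/998.9) = 5.685×10^5 km³ of water.
Total added water ≈ 5.689×10^14 m³ over 3.53×10^14 m² → Δh = 1.61 m.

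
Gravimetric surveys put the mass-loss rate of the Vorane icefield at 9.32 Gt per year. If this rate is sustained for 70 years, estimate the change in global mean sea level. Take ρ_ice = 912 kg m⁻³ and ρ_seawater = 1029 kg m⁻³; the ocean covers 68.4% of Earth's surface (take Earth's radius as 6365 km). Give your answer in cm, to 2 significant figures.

Total mass lost = 9.32 Gt/yr × 70 yr = 652.4 Gt = 6.524×10^14 kg.
ρ_w = 1029 kg m⁻³, so water volume = 6.524×10^14 / 1029 = 6.340×10^11 m³.
Δh = 6.340×10^11 / 3.48×10^14 = 1.82×10^-3 m = 0.18 cm.

≈ 0.18 cm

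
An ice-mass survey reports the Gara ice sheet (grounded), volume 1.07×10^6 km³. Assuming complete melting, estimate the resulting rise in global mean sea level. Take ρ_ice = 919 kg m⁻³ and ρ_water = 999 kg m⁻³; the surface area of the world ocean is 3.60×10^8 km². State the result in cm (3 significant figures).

Gara: 1.07×10^6 km³ × (919/999) = 9.843×10^5 km³ of water.
Spread over 3.60×10^14 m² of ocean, Δh = 9.843×10^14 / 3.60×10^14 = 2.73 m = 273 cm.

≈ 273 cm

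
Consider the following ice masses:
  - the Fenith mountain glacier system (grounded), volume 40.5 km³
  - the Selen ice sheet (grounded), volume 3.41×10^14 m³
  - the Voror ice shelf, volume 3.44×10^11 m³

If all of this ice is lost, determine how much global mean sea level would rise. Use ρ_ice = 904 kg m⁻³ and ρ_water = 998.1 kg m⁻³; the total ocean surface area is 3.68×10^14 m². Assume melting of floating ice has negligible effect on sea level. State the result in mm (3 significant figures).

Fenith: 40.5 km³ × (904/998.1) = 36.68 km³ of water.
Selen: 3.41×10^14 m³ × (904/998.1) = 3.089×10^14 m³ of water.
The Voror ice shelf is floating and already displaces its own weight of water, so its melt adds essentially nothing to sea level.
Total added water ≈ 3.089×10^14 m³ over 3.68×10^14 m² → Δh = 0.839 m = 839 mm.

≈ 839 mm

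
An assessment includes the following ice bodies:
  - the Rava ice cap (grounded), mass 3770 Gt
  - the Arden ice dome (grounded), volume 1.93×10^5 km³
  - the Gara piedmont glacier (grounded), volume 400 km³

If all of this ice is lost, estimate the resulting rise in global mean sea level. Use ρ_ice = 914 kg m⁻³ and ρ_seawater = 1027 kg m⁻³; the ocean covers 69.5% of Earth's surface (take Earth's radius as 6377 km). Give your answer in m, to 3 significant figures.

Rava: 3770 Gt = 3.770×10^15 kg; dividing by ρ_w = 1027 kg m⁻³ gives 3.671×10^12 m³ of water.
Arden: 1.93×10^5 km³ × (914/1027) = 1.718×10^5 km³ of water.
Gara: 400 km³ × (914/1027) = 356.0 km³ of water.
Total added water ≈ 1.758×10^14 m³ over 3.55×10^14 m² → Δh = 0.495 m.

≈ 0.495 m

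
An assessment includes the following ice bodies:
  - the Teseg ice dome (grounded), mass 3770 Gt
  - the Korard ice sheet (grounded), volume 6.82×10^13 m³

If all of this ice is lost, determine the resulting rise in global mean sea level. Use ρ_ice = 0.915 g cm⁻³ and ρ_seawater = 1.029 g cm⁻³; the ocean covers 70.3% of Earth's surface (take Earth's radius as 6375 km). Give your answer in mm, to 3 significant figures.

≈ 179 mm

Teseg: 3770 Gt = 3.770×10^15 kg; dividing by ρ_w = 1.029 g cm⁻³ = 1029 kg m⁻³ gives 3.664×10^12 m³ of water.
Korard: 6.82×10^13 m³ × (915/1029) = 6.064×10^13 m³ of water.
Total added water ≈ 6.431×10^13 m³ over 3.59×10^14 m² → Δh = 0.179 m = 179 mm.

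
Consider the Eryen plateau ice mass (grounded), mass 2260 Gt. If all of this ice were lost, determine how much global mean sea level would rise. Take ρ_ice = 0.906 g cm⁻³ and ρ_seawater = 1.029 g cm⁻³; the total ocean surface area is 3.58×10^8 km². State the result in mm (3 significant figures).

Eryen: 2260 Gt = 2.260×10^15 kg; dividing by ρ_w = 1.029 g cm⁻³ = 1029 kg m⁻³ gives 2.196×10^12 m³ of water.
Spread over 3.58×10^14 m² of ocean, Δh = 2.196×10^12 / 3.58×10^14 = 6.13×10^-3 m = 6.13 mm.

≈ 6.13 mm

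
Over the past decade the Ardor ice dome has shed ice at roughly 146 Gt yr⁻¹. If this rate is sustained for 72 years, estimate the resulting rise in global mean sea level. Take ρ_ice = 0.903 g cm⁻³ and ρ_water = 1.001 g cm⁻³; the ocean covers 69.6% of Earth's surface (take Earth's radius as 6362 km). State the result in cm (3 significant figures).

Total mass lost = 146 Gt/yr × 72 yr = 1.051×10^4 Gt = 1.051×10^16 kg.
ρ_w = 1.001 g cm⁻³ = 1001 kg m⁻³, so water volume = 1.051×10^16 / 1001 = 1.050×10^13 m³.
Δh = 1.050×10^13 / 3.54×10^14 = 0.0297 m = 2.97 cm.

≈ 2.97 cm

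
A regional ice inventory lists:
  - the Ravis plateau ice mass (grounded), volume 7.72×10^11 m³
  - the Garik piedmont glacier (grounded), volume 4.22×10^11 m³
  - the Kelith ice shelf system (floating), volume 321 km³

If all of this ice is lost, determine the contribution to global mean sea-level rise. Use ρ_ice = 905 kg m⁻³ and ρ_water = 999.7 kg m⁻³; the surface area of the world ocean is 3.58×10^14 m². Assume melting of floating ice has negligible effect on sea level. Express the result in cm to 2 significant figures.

Ravis: 7.72×10^11 m³ × (905/999.7) = 6.989×10^11 m³ of water.
Garik: 4.22×10^11 m³ × (905/999.7) = 3.820×10^11 m³ of water.
The Kelith ice shelf system is floating and already displaces its own weight of water, so its melt adds essentially nothing to sea level.
Total added water ≈ 1.081×10^12 m³ over 3.58×10^14 m² → Δh = 3.02×10^-3 m = 0.30 cm.

≈ 0.30 cm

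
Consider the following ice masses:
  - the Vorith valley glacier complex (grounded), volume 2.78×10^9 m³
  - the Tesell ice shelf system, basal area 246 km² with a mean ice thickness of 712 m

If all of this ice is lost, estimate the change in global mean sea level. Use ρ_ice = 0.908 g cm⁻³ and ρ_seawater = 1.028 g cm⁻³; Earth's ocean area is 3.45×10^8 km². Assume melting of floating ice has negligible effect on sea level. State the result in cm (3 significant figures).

Vorith: 2.78×10^9 m³ × (908/1028) = 2.455×10^9 m³ of water.
The Tesell ice shelf system is floating and already displaces its own weight of water, so its melt adds essentially nothing to sea level.
Total added water ≈ 2.455×10^9 m³ over 3.45×10^14 m² → Δh = 7.12×10^-6 m = 7.12×10^-4 cm.

≈ 7.12×10^-4 cm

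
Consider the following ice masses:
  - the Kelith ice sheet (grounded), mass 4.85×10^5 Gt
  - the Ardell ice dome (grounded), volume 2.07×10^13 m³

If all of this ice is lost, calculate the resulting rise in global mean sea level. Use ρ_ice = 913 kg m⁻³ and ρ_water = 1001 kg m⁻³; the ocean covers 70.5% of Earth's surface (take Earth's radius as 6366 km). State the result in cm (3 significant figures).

Kelith: 4.85×10^5 Gt = 4.850×10^17 kg; dividing by ρ_w = 1001 kg m⁻³ gives 4.845×10^14 m³ of water.
Ardell: 2.07×10^13 m³ × (913/1001) = 1.888×10^13 m³ of water.
Total added water ≈ 5.034×10^14 m³ over 3.59×10^14 m² → Δh = 1.40 m = 140 cm.

≈ 140 cm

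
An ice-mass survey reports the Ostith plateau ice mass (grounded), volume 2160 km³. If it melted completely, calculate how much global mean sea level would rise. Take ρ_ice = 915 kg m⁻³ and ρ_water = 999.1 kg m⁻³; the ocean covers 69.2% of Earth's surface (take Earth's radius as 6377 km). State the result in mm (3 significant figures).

Ostith: 2160 km³ × (915/999.1) = 1978 km³ of water.
Spread over 3.54×10^14 m² of ocean, Δh = 1.978×10^12 / 3.54×10^14 = 5.59×10^-3 m = 5.59 mm.

≈ 5.59 mm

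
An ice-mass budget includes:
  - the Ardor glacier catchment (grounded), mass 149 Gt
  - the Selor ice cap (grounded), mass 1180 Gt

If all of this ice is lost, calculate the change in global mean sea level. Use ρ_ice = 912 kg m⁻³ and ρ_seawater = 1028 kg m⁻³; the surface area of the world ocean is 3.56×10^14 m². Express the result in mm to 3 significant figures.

Ardor: 149 Gt = 1.490×10^14 kg; dividing by ρ_w = 1028 kg m⁻³ gives 1.449×10^11 m³ of water.
Selor: 1180 Gt = 1.180×10^15 kg; dividing by ρ_w = 1028 kg m⁻³ gives 1.148×10^12 m³ of water.
Total added water ≈ 1.293×10^12 m³ over 3.56×10^14 m² → Δh = 3.63×10^-3 m = 3.63 mm.

≈ 3.63 mm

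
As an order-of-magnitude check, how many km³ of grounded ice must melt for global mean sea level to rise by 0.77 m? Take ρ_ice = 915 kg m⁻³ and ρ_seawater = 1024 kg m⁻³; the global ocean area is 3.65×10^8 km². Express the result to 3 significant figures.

Required water volume = Δh × A = 0.77 m × 3.65×10^14 m² = 2.810×10^14 m³ = 2.810×10^5 km³.
Ice volume = water volume × ρ_w/ρ_ice = 2.810×10^5 × 1024/915 = 3.15×10^5 km³.

≈ 3.15×10^5 km³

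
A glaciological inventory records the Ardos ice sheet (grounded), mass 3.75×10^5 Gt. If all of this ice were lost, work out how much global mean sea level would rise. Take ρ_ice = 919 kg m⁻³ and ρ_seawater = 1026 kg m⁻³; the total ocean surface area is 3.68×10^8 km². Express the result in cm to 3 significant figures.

Ardos: 3.75×10^5 Gt = 3.750×10^17 kg; dividing by ρ_w = 1026 kg m⁻³ gives 3.655×10^14 m³ of water.
Spread over 3.68×10^14 m² of ocean, Δh = 3.655×10^14 / 3.68×10^14 = 0.993 m = 99.3 cm.

≈ 99.3 cm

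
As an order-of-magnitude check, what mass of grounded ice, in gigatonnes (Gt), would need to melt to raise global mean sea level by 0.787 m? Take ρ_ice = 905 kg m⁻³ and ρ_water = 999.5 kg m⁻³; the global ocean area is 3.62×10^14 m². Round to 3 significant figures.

≈ 2.85×10^5 Gt

Required water volume = Δh × A = 0.787 m × 3.62×10^14 m² = 2.849×10^14 m³.
ρ_w = 999.5 kg m⁻³, so the mass of water = 2.849×10^14 m³ × 999.5 kg m⁻³ = 2.848×10^17 kg = 2.85×10^5 Gt (and the same mass of ice, by conservation).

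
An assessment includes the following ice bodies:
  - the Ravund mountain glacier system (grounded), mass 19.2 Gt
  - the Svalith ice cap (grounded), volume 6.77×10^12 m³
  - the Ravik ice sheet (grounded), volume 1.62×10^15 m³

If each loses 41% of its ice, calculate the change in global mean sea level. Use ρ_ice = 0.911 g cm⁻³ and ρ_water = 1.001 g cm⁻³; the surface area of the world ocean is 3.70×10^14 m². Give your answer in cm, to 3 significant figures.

≈ 164 cm

Ravund: 0.41 × 19.2 Gt = 7.872×10^12 kg; dividing by ρ_w = 1.001 g cm⁻³ = 1001 kg m⁻³ gives 7.864×10^9 m³ of water.
Svalith: 0.41 × 6.77×10^12 m³ × (911/1001) = 2.526×10^12 m³ of water.
Ravik: 0.41 × 1.62×10^15 m³ × (911/1001) = 6.045×10^14 m³ of water.
Total added water ≈ 6.070×10^14 m³ over 3.70×10^14 m² → Δh = 1.64 m = 164 cm.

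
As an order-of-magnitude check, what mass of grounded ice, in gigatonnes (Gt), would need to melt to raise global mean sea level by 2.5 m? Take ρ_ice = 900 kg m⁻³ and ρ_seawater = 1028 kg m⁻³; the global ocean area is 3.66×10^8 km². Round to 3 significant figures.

≈ 9.41×10^5 Gt

Required water volume = Δh × A = 2.5 m × 3.66×10^14 m² = 9.150×10^14 m³.
ρ_w = 1028 kg m⁻³, so the mass of water = 9.150×10^14 m³ × 1028 kg m⁻³ = 9.406×10^17 kg = 9.41×10^5 Gt (and the same mass of ice, by conservation).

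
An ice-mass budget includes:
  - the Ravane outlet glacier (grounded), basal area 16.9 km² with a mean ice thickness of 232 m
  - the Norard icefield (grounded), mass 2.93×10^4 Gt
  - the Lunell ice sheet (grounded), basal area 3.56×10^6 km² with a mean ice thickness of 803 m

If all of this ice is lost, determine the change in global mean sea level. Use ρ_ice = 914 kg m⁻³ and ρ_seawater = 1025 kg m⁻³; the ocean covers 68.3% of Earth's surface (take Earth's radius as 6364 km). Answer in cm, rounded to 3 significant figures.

≈ 742 cm

Ravane: ice volume = 16.9 km² × 232 m = 3.921 km³; 3.921 × (914/1025) = 3.496 km³ of water.
Norard: 2.93×10^4 Gt = 2.930×10^16 kg; dividing by ρ_w = 1025 kg m⁻³ gives 2.859×10^13 m³ of water.
Lunell: ice volume = 3.56×10^6 km² × 803 m = 2.859×10^6 km³; 2.859×10^6 × (914/1025) = 2.549×10^6 km³ of water.
Total added water ≈ 2.578×10^15 m³ over 3.48×10^14 m² → Δh = 7.42 m = 742 cm.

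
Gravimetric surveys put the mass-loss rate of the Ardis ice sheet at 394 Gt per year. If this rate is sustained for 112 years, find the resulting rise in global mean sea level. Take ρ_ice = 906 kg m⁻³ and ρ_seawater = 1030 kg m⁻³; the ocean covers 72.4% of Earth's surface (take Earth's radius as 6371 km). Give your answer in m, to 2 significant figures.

≈ 0.12 m

Total mass lost = 394 Gt/yr × 112 yr = 4.413×10^4 Gt = 4.413×10^16 kg.
ρ_w = 1030 kg m⁻³, so water volume = 4.413×10^16 / 1030 = 4.284×10^13 m³.
Δh = 4.284×10^13 / 3.69×10^14 = 0.116 m.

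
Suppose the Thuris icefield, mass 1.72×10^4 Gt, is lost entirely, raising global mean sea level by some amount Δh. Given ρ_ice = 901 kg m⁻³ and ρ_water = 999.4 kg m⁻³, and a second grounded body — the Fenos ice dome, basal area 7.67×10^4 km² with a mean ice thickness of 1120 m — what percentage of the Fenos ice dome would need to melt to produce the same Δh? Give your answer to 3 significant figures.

Equal sea-level rise means equal mass of meltwater, i.e. equal mass of ice lost.
Ice mass of Thuris: 1.720×10^16 kg; ice mass of Fenos: 7.740×10^16 kg.
Fraction required = 1.720×10^16 / 7.740×10^16 = 0.222 → 22.2 %.

≈ 22.2 %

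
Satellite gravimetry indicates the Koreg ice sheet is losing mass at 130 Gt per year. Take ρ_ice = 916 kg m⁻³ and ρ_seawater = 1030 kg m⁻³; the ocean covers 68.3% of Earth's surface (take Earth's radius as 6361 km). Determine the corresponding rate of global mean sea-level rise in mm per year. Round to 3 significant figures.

≈ 0.363 mm/yr

ρ_w = 1030 kg m⁻³. Annual water volume added = 130 Gt / ρ_w = 1.300×10^14 kg / 1030 kg m⁻³ = 1.262×10^11 m³.
Δh per year = 1.262×10^11 / 3.47×10^14 = 3.63×10^-4 m = 0.363 mm.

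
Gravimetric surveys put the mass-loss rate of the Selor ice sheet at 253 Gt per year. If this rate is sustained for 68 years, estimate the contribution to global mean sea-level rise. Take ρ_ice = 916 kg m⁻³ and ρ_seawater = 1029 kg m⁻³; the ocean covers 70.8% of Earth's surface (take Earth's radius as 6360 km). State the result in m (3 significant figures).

Total mass lost = 253 Gt/yr × 68 yr = 1.720×10^4 Gt = 1.720×10^16 kg.
ρ_w = 1029 kg m⁻³, so water volume = 1.720×10^16 / 1029 = 1.672×10^13 m³.
Δh = 1.672×10^13 / 3.60×10^14 = 0.0465 m.

≈ 0.0465 m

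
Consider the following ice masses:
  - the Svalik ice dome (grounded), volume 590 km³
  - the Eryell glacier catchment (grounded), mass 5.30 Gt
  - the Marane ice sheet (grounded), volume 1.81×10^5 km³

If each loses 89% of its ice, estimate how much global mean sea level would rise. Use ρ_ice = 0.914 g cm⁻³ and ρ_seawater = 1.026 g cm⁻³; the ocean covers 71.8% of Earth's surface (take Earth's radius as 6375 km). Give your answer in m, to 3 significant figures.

≈ 0.393 m

Svalik: 0.89 × 590 km³ × (914/1026) = 467.8 km³ of water.
Eryell: 0.89 × 5.30 Gt = 4.717×10^12 kg; dividing by ρ_w = 1.026 g cm⁻³ = 1026 kg m⁻³ gives 4.597×10^9 m³ of water.
Marane: 0.89 × 1.81×10^5 km³ × (914/1026) = 1.435×10^5 km³ of water.
Total added water ≈ 1.440×10^14 m³ over 3.67×10^14 m² → Δh = 0.393 m.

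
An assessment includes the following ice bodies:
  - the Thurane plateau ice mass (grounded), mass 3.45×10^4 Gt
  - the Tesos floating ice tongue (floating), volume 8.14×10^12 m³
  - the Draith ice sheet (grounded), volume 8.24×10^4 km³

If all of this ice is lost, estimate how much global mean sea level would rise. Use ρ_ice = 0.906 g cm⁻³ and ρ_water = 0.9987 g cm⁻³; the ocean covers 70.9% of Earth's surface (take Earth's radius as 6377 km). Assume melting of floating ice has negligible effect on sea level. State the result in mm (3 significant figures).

Thurane: 3.45×10^4 Gt = 3.450×10^16 kg; dividing by ρ_w = 0.9987 g cm⁻³ = 998.7 kg m⁻³ gives 3.454×10^13 m³ of water.
The Tesos floating ice tongue is floating and already displaces its own weight of water, so its melt adds essentially nothing to sea level.
Draith: 8.24×10^4 km³ × (906/998.7) = 7.475×10^4 km³ of water.
Total added water ≈ 1.093×10^14 m³ over 3.62×10^14 m² → Δh = 0.302 m = 302 mm.

≈ 302 mm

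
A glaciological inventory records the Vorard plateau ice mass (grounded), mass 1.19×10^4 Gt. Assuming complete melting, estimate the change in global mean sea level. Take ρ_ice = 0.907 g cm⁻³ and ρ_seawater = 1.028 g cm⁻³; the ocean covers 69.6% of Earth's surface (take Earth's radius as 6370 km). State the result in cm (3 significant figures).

≈ 3.26 cm

Vorard: 1.19×10^4 Gt = 1.190×10^16 kg; dividing by ρ_w = 1.028 g cm⁻³ = 1028 kg m⁻³ gives 1.158×10^13 m³ of water.
Spread over 3.55×10^14 m² of ocean, Δh = 1.158×10^13 / 3.55×10^14 = 0.0326 m = 3.26 cm.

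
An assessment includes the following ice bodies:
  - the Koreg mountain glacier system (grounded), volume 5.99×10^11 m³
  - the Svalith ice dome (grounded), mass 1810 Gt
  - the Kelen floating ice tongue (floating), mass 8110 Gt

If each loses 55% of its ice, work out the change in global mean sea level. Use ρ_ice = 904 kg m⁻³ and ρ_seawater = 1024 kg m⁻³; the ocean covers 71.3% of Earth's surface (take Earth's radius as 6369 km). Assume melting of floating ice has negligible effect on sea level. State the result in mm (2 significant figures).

Koreg: 0.55 × 5.99×10^11 m³ × (904/1024) = 2.908×10^11 m³ of water.
Svalith: 0.55 × 1810 Gt = 9.955×10^14 kg; dividing by ρ_w = 1024 kg m⁻³ gives 9.722×10^11 m³ of water.
The Kelen floating ice tongue is floating and already displaces its own weight of water, so its melt adds essentially nothing to sea level.
Total added water ≈ 1.263×10^12 m³ over 3.63×10^14 m² → Δh = 3.48×10^-3 m = 3.5 mm.

≈ 3.5 mm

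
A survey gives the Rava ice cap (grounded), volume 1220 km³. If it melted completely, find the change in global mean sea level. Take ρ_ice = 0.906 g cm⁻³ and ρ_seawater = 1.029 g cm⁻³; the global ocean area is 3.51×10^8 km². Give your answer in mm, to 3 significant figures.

Rava: 1220 km³ × (906/1029) = 1074 km³ of water.
Spread over 3.51×10^14 m² of ocean, Δh = 1.074×10^12 / 3.51×10^14 = 3.06×10^-3 m = 3.06 mm.

≈ 3.06 mm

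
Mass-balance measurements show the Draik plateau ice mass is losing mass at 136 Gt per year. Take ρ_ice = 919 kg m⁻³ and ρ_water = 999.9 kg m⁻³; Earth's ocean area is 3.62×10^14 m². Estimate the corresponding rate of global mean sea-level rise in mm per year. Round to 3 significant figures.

≈ 0.376 mm/yr

ρ_w = 999.9 kg m⁻³. Annual water volume added = 136 Gt / ρ_w = 1.360×10^14 kg / 999.9 kg m⁻³ = 1.360×10^11 m³.
Δh per year = 1.360×10^11 / 3.62×10^14 = 3.76×10^-4 m = 0.376 mm.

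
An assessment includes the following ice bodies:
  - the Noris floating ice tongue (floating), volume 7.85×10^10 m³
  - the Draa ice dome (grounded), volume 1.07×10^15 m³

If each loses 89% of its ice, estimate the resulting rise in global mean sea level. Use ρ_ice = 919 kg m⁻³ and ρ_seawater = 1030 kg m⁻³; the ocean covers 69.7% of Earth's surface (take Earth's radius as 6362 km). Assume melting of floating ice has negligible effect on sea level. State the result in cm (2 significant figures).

≈ 240 cm

The Noris floating ice tongue is floating and already displaces its own weight of water, so its melt adds essentially nothing to sea level.
Draa: 0.89 × 1.07×10^15 m³ × (919/1030) = 8.497×10^14 m³ of water.
Total added water ≈ 8.497×10^14 m³ over 3.55×10^14 m² → Δh = 2.40 m = 240 cm.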